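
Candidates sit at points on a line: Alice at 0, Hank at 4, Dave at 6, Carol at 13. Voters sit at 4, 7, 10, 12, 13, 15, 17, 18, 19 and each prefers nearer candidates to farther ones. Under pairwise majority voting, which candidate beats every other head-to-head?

With single-peaked preferences on a line, the Condorcet winner is the candidate closest to the median voter.
The median voter (position 13) is closest to Carol at 13.
Check: Carol vs Dave — voters closer to Carol: 7 of 9.

Carol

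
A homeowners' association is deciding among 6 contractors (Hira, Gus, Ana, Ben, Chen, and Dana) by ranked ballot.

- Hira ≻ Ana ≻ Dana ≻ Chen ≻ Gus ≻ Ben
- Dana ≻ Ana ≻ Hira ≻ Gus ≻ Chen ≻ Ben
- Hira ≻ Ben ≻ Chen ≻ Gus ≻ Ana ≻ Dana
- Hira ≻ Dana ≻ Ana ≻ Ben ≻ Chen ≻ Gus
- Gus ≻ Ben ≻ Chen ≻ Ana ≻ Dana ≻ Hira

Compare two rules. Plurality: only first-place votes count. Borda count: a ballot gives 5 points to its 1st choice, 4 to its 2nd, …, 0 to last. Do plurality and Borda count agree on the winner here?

Plurality first-place counts: Hira 3, Gus 1, Ana 0, Ben 0, Chen 0, Dana 1 → Hira.
Borda totals: Hira 18, Gus 10, Ana 14, Ben 10, Chen 10, Dana 13 → Hira.
The two rules agree on Hira.

Yes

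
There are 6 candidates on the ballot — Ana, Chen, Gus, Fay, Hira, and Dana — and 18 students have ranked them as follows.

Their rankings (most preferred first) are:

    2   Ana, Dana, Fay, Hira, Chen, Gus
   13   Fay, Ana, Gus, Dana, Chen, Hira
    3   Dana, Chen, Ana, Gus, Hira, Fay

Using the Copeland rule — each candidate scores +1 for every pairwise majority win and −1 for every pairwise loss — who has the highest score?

Pairwise results:
  Ana vs Chen: Ana wins 15–3.
  Ana vs Gus: Ana wins 18–0.
  Ana vs Fay: Fay wins 13–5.
  Ana vs Hira: Ana wins 18–0.
  Ana vs Dana: Ana wins 15–3.
  Chen vs Gus: Gus wins 13–5.
  Chen vs Fay: Fay wins 15–3.
  Chen vs Hira: Chen wins 16–2.
  Chen vs Dana: Dana wins 18–0.
  Gus vs Fay: Fay wins 15–3.
  Gus vs Hira: Gus wins 16–2.
  Gus vs Dana: Gus wins 13–5.
  Fay vs Hira: Fay wins 15–3.
  Fay vs Dana: Fay wins 13–5.
  Hira vs Dana: Dana wins 18–0.
Copeland scores (wins − losses):
  Ana: 4 − 1 = 3
  Chen: 1 − 4 = -3
  Gus: 3 − 2 = 1
  Fay: 5 − 0 = 5
  Hira: 0 − 5 = -5
  Dana: 2 − 3 = -1
Fay has the best Copeland score.

Fay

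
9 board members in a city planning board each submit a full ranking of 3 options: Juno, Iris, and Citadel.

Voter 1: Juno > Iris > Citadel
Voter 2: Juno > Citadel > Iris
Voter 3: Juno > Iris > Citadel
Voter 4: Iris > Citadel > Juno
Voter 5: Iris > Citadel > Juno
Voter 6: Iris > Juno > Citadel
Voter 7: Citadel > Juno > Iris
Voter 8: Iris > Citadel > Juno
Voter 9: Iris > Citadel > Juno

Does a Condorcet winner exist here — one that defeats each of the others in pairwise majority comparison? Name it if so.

Iris

Head-to-head results (9 voters total):
Juno vs Iris: Iris wins 5–4.
Juno vs Citadel: Citadel wins 5–4.
Iris vs Citadel: Iris wins 7–2.
Iris beats each rival — Juno (5–4), Citadel (7–2) — so Iris is the Condorcet winner.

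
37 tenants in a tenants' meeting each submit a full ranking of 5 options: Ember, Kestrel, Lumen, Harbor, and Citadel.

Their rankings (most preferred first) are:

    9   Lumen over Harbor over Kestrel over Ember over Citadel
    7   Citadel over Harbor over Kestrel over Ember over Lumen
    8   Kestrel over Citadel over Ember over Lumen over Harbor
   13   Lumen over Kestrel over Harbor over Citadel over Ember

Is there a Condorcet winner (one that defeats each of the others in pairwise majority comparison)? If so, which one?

Lumen

Head-to-head results (37 voters total):
Ember vs Kestrel: Kestrel wins 37–0.
Ember vs Lumen: Lumen wins 22–15.
Ember vs Harbor: Harbor wins 29–8.
Ember vs Citadel: Citadel wins 28–9.
Kestrel vs Lumen: Lumen wins 22–15.
Kestrel vs Harbor: Kestrel wins 21–16.
Kestrel vs Citadel: Kestrel wins 30–7.
Lumen vs Harbor: Lumen wins 30–7.
Lumen vs Citadel: Lumen wins 22–15.
Harbor vs Citadel: Harbor wins 22–15.
Lumen beats each rival — Ember (22–15), Kestrel (22–15), Harbor (30–7), Citadel (22–15) — so Lumen is the Condorcet winner.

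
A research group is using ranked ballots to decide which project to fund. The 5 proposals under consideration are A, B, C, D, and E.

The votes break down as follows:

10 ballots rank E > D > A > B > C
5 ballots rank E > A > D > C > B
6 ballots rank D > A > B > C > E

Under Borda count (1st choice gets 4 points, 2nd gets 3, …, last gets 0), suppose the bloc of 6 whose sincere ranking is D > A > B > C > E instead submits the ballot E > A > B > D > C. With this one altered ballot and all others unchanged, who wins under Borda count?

Borda totals with the altered ballot: A 53, B 22, C 5, D 46, E 84.
The switch changes the winner from D to E.

E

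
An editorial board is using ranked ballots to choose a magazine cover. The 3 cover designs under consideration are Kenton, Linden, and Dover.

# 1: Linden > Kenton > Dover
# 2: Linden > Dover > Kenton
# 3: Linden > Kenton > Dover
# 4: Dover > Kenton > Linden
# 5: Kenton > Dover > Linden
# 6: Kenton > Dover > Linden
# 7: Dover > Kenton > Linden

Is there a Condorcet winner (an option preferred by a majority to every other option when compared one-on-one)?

Yes

Head-to-head results (7 voters total):
Kenton vs Linden: Kenton wins 4–3.
Kenton vs Dover: Kenton wins 4–3.
Linden vs Dover: Dover wins 4–3.
Kenton beats each rival — Linden (4–3), Dover (4–3) — so Kenton is the Condorcet winner.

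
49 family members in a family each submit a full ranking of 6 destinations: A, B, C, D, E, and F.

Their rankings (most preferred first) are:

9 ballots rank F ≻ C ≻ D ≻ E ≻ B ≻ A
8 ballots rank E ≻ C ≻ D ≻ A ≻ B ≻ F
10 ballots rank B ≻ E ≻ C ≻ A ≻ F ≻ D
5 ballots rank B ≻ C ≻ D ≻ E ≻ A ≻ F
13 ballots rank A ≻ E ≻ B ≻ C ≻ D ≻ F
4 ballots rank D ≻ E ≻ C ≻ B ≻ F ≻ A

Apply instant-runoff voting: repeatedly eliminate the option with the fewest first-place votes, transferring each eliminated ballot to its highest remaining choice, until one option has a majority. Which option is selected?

Round 1: B 15, A 13, F 9, E 8, D 4, C 0. C has the fewest and is eliminated.
Round 2: B 15, A 13, F 9, E 8, D 4. D has the fewest and is eliminated.
Round 3: B 15, A 13, E 12, F 9. F has the fewest and is eliminated.
Round 4: E 21, B 15, A 13. A has the fewest and is eliminated.
Round 5: E 34, B 15. E has a majority.

E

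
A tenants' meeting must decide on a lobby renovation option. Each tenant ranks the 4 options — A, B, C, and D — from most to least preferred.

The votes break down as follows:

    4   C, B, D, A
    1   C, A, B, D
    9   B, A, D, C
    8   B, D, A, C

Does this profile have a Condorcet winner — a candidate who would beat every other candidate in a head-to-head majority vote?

Yes

Head-to-head results (22 voters total):
A vs B: B wins 21–1.
A vs C: A wins 17–5.
A vs D: D wins 12–10.
B vs C: B wins 17–5.
B vs D: B wins 22–0.
C vs D: D wins 17–5.
B beats each rival — A (21–1), C (17–5), D (22–0) — so B is the Condorcet winner.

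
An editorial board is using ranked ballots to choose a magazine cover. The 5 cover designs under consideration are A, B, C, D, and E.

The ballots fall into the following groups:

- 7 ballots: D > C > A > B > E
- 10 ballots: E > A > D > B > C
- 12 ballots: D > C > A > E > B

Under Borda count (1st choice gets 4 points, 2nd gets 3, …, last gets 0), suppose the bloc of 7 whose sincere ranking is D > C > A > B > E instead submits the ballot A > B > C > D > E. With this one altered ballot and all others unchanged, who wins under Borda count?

Borda totals with the altered ballot: A 82, B 31, C 50, D 75, E 52.
The switch changes the winner from D to A.

A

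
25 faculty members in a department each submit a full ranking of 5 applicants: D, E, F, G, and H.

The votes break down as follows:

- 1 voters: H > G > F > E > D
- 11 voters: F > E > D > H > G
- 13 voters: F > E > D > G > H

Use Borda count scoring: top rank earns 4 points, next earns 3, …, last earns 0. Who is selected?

Borda scores:
  D: 0 + 11·2 + 13·2 = 48
  E: 1 + 11·3 + 13·3 = 73
  F: 2 + 11·4 + 13·4 = 98
  G: 3 + 11·0 + 13·1 = 16
  H: 4 + 11·1 + 13·0 = 15
F has the highest total.

F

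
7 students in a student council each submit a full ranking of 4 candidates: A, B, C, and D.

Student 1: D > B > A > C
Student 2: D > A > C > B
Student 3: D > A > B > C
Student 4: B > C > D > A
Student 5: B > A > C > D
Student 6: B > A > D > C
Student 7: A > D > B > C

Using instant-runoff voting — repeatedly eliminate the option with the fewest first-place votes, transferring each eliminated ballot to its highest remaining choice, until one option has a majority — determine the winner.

Round 1: B 3, D 3, A 1, C 0. C has the fewest and is eliminated.
Round 2: B 3, D 3, A 1. A has the fewest and is eliminated.
Round 3: D 4, B 3. D has a majority.

D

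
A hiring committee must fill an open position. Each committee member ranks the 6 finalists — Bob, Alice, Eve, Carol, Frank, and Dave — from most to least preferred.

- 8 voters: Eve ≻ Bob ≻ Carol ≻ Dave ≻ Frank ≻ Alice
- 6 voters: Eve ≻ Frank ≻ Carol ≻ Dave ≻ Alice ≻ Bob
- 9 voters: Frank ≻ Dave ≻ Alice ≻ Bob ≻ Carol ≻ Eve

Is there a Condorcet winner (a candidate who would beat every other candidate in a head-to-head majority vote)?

Yes

Head-to-head results (23 voters total):
Bob vs Alice: Alice wins 15–8.
Bob vs Eve: Eve wins 14–9.
Bob vs Carol: Bob wins 17–6.
Bob vs Frank: Frank wins 15–8.
Bob vs Dave: Dave wins 15–8.
Alice vs Eve: Eve wins 14–9.
Alice vs Carol: Carol wins 14–9.
Alice vs Frank: Frank wins 23–0.
Alice vs Dave: Dave wins 23–0.
Eve vs Carol: Eve wins 14–9.
Eve vs Frank: Eve wins 14–9.
Eve vs Dave: Eve wins 14–9.
Carol vs Frank: Frank wins 15–8.
Carol vs Dave: Carol wins 14–9.
Frank vs Dave: Frank wins 15–8.
Eve beats each rival — Bob (14–9), Alice (14–9), Carol (14–9), Frank (14–9), Dave (14–9) — so Eve is the Condorcet winner.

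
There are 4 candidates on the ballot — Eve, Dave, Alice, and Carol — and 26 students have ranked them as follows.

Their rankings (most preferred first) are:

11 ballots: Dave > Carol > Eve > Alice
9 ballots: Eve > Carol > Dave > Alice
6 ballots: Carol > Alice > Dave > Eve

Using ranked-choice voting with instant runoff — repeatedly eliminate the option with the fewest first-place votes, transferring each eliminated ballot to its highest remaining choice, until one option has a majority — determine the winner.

Round 1: Dave 11, Eve 9, Carol 6, Alice 0. Alice has the fewest and is eliminated.
Round 2: Dave 11, Eve 9, Carol 6. Carol has the fewest and is eliminated.
Round 3: Dave 17, Eve 9. Dave has a majority.

Dave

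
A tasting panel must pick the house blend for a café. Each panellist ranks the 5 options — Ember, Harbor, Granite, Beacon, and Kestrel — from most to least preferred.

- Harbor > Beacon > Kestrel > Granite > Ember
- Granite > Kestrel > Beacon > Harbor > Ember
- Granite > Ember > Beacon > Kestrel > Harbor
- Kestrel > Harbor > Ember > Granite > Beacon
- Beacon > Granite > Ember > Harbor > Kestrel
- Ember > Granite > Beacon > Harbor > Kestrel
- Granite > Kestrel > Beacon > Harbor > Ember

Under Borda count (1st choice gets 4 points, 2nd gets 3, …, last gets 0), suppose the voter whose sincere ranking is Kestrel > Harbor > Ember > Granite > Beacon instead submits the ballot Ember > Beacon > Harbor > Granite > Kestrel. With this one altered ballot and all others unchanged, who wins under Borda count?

Granite

Borda totals with the altered ballot: Ember 13, Harbor 10, Granite 20, Beacon 18, Kestrel 9.
The winner is unchanged: still Granite.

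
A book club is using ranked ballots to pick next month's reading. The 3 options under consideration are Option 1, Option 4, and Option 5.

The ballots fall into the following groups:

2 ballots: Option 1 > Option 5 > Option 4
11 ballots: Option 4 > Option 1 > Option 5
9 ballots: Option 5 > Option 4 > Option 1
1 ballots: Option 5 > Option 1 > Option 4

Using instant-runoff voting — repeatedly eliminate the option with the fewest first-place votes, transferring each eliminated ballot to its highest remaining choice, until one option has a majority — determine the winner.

Round 1: Option 4 11, Option 5 10, Option 1 2. Option 1 has the fewest and is eliminated.
Round 2: Option 5 12, Option 4 11. Option 5 has a majority.

Option 5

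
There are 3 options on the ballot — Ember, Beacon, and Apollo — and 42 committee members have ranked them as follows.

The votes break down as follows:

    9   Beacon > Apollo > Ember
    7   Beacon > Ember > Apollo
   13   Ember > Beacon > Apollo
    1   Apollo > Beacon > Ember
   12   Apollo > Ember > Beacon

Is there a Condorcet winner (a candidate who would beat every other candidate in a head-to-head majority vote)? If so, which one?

No Condorcet winner

Head-to-head results (42 voters total):
Ember vs Beacon: Ember wins 25–17.
Ember vs Apollo: Apollo wins 22–20.
Beacon vs Apollo: Beacon wins 29–13.
No candidate beats all others: Ember beats Beacon beats Apollo beats Ember, a majority cycle.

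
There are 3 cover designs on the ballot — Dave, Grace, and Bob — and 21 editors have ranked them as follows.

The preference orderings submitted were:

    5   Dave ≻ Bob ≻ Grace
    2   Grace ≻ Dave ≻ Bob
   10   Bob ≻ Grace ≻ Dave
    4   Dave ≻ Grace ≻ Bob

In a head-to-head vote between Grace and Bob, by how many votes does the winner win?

Ballots ranking Grace above Bob: 2+4 = 6.
Ballots ranking Bob above Grace: 5+10 = 15.
Bob wins 15–6, a margin of 9.

9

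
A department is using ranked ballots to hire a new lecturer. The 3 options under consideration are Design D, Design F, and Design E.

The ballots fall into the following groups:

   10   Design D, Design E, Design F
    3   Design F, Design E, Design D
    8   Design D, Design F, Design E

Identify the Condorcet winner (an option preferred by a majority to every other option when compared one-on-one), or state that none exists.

Design D

Head-to-head results (21 voters total):
Design D vs Design F: Design D wins 18–3.
Design D vs Design E: Design D wins 18–3.
Design F vs Design E: Design F wins 11–10.
Design D beats each rival — Design F (18–3), Design E (18–3) — so Design D is the Condorcet winner.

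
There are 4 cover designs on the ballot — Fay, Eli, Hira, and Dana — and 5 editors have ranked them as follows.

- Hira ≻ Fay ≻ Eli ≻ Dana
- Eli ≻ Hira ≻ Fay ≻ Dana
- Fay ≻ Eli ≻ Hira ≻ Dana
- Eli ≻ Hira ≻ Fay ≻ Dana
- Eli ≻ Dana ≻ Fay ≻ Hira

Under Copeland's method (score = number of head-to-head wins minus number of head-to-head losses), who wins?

Pairwise results:
  Fay vs Eli: Eli wins 3–2.
  Fay vs Hira: Hira wins 3–2.
  Fay vs Dana: Fay wins 4–1.
  Eli vs Hira: Eli wins 4–1.
  Eli vs Dana: Eli wins 5–0.
  Hira vs Dana: Hira wins 4–1.
Copeland scores (wins − losses):
  Fay: 1 − 2 = -1
  Eli: 3 − 0 = 3
  Hira: 2 − 1 = 1
  Dana: 0 − 3 = -3
Eli has the best Copeland score.

Eli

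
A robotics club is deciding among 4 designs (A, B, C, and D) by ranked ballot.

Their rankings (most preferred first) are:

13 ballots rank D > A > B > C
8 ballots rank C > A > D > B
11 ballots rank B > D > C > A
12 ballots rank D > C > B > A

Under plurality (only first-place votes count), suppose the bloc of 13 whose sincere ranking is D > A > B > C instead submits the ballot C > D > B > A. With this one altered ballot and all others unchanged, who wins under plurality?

First-place totals with the altered ballot: A 0, B 11, C 21, D 12.
The switch changes the winner from D to C.

C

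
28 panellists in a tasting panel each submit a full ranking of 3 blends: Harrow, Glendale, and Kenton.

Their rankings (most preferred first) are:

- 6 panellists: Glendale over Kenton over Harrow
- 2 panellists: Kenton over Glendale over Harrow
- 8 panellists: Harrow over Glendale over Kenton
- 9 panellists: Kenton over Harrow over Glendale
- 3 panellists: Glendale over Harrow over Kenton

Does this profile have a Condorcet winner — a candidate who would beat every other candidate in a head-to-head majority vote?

No

Head-to-head results (28 voters total):
Harrow vs Glendale: Harrow wins 17–11.
Harrow vs Kenton: Kenton wins 17–11.
Glendale vs Kenton: Glendale wins 17–11.
No candidate beats all others: Harrow beats Glendale beats Kenton beats Harrow, a majority cycle.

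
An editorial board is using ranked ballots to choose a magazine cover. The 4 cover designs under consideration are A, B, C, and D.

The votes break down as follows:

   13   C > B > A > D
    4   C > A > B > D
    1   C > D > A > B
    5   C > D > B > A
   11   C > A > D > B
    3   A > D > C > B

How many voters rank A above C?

Ballots ranking A above C: 3.
Ballots ranking C above A: 13+4+1+5+11 = 34.
So 3 of 37 voters prefer A to C.

3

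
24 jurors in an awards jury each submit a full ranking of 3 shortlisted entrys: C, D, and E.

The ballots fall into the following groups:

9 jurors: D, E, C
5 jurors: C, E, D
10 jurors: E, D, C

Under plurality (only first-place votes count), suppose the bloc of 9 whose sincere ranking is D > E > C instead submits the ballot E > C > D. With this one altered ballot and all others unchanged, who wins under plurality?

E

First-place totals with the altered ballot: C 5, D 0, E 19.
The winner is unchanged: still E.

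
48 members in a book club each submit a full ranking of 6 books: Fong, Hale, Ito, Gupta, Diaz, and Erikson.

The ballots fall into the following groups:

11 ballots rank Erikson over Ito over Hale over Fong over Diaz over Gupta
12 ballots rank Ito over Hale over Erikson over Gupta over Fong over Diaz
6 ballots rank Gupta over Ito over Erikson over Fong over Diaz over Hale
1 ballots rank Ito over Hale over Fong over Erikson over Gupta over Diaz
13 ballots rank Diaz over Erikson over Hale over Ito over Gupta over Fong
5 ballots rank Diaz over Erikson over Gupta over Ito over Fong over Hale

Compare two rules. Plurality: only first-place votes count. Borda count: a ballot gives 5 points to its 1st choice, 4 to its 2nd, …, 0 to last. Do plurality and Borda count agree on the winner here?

Plurality first-place counts: Fong 0, Hale 0, Ito 13, Gupta 6, Diaz 18, Erikson 11 → Diaz.
Borda totals: Fong 54, Hale 124, Ito 169, Gupta 83, Diaz 107, Erikson 183 → Erikson.
The two rules disagree: plurality picks Diaz, Borda picks Erikson.

No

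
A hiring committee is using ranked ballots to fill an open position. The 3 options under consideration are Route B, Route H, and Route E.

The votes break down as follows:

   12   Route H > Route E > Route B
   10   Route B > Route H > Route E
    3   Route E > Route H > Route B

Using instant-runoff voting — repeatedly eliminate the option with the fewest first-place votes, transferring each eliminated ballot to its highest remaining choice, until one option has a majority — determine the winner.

Route H

Round 1: Route H 12, Route B 10, Route E 3. Route E has the fewest and is eliminated.
Round 2: Route H 15, Route B 10. Route H has a majority.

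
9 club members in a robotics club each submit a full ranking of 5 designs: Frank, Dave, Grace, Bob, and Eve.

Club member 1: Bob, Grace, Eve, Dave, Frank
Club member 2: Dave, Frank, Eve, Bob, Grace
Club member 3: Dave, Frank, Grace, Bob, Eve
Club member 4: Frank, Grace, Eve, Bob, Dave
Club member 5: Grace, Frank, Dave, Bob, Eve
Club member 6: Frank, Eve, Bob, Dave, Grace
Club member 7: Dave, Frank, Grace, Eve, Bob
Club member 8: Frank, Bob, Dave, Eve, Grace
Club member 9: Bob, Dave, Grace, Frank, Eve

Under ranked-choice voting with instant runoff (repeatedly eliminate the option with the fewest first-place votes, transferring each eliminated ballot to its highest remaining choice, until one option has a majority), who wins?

Dave

Round 1: Frank 3, Dave 3, Bob 2, Grace 1, Eve 0. Eve has the fewest and is eliminated.
Round 2: Frank 3, Dave 3, Bob 2, Grace 1. Grace has the fewest and is eliminated.
Round 3: Frank 4, Dave 3, Bob 2. Bob has the fewest and is eliminated.
Round 4: Dave 5, Frank 4. Dave has a majority.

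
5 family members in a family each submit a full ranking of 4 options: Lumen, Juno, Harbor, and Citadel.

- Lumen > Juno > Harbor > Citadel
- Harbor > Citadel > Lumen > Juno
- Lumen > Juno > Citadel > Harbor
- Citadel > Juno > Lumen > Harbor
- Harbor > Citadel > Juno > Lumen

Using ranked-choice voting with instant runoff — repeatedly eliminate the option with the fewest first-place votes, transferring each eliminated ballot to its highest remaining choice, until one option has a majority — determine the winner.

Round 1: Lumen 2, Harbor 2, Citadel 1, Juno 0. Juno has the fewest and is eliminated.
Round 2: Lumen 2, Harbor 2, Citadel 1. Citadel has the fewest and is eliminated.
Round 3: Lumen 3, Harbor 2. Lumen has a majority.

Lumen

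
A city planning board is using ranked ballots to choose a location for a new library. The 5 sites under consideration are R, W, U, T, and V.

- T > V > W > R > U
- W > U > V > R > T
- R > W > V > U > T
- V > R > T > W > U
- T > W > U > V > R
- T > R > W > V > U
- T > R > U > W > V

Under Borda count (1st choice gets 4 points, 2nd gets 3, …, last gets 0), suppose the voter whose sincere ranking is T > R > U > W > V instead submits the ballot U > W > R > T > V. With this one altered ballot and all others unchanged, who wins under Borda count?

W

Borda totals with the altered ballot: R 14, W 18, U 10, T 15, V 13.
The switch changes the winner from T to W.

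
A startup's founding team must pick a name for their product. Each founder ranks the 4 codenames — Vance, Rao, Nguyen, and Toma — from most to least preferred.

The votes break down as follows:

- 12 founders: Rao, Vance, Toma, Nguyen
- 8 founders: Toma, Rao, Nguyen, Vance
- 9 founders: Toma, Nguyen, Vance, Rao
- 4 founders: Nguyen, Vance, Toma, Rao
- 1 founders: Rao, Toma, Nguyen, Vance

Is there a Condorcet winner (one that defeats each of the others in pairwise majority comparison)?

Yes

Head-to-head results (34 voters total):
Vance vs Rao: Rao wins 21–13.
Vance vs Nguyen: Nguyen wins 22–12.
Vance vs Toma: Toma wins 18–16.
Rao vs Nguyen: Rao wins 21–13.
Rao vs Toma: Toma wins 21–13.
Nguyen vs Toma: Toma wins 30–4.
Toma beats each rival — Vance (18–16), Rao (21–13), Nguyen (30–4) — so Toma is the Condorcet winner.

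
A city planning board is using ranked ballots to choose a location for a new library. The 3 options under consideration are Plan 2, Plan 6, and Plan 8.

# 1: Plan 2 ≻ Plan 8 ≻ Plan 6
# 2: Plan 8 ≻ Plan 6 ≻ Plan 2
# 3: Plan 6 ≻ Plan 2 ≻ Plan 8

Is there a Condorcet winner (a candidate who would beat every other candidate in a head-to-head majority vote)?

Head-to-head results (3 voters total):
Plan 2 vs Plan 6: Plan 6 wins 2–1.
Plan 2 vs Plan 8: Plan 2 wins 2–1.
Plan 6 vs Plan 8: Plan 8 wins 2–1.
No candidate beats all others: Plan 2 beats Plan 8 beats Plan 6 beats Plan 2, a majority cycle.

No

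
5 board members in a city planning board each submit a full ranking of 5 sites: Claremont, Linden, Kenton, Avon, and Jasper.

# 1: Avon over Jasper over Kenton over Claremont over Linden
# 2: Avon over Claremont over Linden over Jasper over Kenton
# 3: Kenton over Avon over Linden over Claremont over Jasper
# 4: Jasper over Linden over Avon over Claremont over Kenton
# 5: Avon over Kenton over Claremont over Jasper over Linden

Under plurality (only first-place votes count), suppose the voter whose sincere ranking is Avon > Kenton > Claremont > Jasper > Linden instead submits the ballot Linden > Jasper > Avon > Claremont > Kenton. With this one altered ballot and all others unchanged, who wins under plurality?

First-place totals with the altered ballot: Claremont 0, Linden 1, Kenton 1, Avon 2, Jasper 1.
The winner is unchanged: still Avon.

Avon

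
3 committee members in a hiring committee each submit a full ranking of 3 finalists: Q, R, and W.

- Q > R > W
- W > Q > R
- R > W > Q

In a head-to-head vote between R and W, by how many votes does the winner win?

1

Ballots ranking R above W: 2.
Ballots ranking W above R: 1.
R wins 2–1, a margin of 1.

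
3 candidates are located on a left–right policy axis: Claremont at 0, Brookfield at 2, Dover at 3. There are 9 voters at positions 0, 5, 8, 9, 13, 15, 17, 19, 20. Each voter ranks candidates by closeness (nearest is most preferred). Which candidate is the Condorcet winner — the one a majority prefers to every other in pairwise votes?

Dover

With single-peaked preferences on a line, the Condorcet winner is the candidate closest to the median voter.
The median voter (position 13) is closest to Dover at 3.
Check: Dover vs Claremont — voters closer to Dover: 8 of 9.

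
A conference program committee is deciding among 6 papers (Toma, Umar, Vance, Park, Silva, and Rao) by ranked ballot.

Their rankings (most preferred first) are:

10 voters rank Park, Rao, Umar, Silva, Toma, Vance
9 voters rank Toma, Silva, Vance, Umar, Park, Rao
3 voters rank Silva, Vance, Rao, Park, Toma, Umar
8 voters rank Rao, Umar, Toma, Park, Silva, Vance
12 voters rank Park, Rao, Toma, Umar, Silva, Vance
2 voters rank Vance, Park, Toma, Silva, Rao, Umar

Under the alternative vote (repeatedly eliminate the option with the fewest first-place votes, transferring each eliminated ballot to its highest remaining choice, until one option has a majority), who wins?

Round 1: Park 22, Toma 9, Rao 8, Silva 3, Vance 2, Umar 0. Umar has the fewest and is eliminated.
Round 2: Park 22, Toma 9, Rao 8, Silva 3, Vance 2. Vance has the fewest and is eliminated.
Round 3: Park 24, Toma 9, Rao 8, Silva 3. Park has a majority.

Park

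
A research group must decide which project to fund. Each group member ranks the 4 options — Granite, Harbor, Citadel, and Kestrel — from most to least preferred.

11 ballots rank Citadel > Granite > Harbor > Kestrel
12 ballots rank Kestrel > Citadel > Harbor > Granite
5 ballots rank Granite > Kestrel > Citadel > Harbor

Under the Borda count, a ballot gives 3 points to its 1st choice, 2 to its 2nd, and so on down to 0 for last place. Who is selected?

Citadel

Borda scores:
  Granite: 11·2 + 12·0 + 5·3 = 37
  Harbor: 11·1 + 12·1 + 5·0 = 23
  Citadel: 11·3 + 12·2 + 5·1 = 62
  Kestrel: 11·0 + 12·3 + 5·2 = 46
Citadel has the highest total.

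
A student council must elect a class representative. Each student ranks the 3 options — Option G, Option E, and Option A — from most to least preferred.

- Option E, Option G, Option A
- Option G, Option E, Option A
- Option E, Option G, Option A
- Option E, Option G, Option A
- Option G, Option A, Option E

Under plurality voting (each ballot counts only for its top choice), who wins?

Option E

First-place vote totals:
  Option G: 2
  Option E: 3
  Option A: 0
Option E has the most first-place votes.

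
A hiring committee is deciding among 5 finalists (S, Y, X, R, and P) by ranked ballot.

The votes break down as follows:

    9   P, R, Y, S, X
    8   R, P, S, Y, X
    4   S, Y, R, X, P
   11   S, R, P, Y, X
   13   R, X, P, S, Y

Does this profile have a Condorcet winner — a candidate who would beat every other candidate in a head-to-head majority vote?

Head-to-head results (45 voters total):
S vs Y: S wins 36–9.
S vs X: S wins 32–13.
S vs R: R wins 30–15.
S vs P: P wins 30–15.
Y vs X: Y wins 32–13.
Y vs R: R wins 41–4.
Y vs P: P wins 41–4.
X vs R: R wins 45–0.
X vs P: P wins 28–17.
R vs P: R wins 36–9.
R beats each rival — S (30–15), Y (41–4), X (45–0), P (36–9) — so R is the Condorcet winner.

Yes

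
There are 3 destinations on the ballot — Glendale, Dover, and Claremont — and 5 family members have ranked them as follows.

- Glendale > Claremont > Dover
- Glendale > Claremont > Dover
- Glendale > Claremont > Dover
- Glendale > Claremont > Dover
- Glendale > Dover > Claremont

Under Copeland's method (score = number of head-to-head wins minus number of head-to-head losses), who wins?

Glendale

Pairwise results:
  Glendale vs Dover: Glendale wins 5–0.
  Glendale vs Claremont: Glendale wins 5–0.
  Dover vs Claremont: Claremont wins 4–1.
Copeland scores (wins − losses):
  Glendale: 2 − 0 = 2
  Dover: 0 − 2 = -2
  Claremont: 1 − 1 = 0
Glendale has the best Copeland score.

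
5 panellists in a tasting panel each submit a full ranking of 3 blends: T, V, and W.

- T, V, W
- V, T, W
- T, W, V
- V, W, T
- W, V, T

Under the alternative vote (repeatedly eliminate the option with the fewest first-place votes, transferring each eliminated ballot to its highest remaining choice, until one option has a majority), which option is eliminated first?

Round 1: T 2, V 2, W 1. W has the fewest and is eliminated.
Round 2: V 3, T 2. V has a majority.

W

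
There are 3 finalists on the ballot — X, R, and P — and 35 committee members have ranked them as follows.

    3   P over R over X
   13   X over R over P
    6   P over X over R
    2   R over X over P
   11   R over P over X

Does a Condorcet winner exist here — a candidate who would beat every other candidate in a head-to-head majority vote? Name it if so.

Head-to-head results (35 voters total):
X vs R: X wins 19–16.
X vs P: P wins 20–15.
R vs P: R wins 26–9.
No candidate beats all others: X beats R beats P beats X, a majority cycle.

None — there is no Condorcet winner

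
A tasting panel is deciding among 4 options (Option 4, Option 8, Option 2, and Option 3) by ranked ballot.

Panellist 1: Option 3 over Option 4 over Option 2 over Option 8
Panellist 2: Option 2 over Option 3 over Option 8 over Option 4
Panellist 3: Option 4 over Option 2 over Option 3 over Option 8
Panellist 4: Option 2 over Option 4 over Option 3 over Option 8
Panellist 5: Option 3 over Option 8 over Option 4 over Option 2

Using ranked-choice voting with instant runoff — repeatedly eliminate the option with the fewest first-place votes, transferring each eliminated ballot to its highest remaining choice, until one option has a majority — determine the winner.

Round 1: Option 2 2, Option 3 2, Option 4 1, Option 8 0. Option 8 has the fewest and is eliminated.
Round 2: Option 2 2, Option 3 2, Option 4 1. Option 4 has the fewest and is eliminated.
Round 3: Option 2 3, Option 3 2. Option 2 has a majority.

Option 2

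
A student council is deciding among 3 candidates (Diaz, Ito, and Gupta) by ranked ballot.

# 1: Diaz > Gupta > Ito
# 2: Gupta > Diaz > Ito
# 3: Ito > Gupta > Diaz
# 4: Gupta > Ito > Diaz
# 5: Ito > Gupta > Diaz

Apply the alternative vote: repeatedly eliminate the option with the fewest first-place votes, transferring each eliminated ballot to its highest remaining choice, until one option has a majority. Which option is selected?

Round 1: Ito 2, Gupta 2, Diaz 1. Diaz has the fewest and is eliminated.
Round 2: Gupta 3, Ito 2. Gupta has a majority.

Gupta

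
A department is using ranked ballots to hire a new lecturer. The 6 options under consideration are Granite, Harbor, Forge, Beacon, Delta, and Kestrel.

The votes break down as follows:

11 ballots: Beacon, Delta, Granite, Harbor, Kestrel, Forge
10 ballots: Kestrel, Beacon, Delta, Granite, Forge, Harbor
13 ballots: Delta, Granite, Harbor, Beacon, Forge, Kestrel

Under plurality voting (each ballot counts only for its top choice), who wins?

First-place vote totals:
  Granite: 0
  Harbor: 0
  Forge: 0
  Beacon: 11
  Delta: 13
  Kestrel: 10
Delta has the most first-place votes.

Delta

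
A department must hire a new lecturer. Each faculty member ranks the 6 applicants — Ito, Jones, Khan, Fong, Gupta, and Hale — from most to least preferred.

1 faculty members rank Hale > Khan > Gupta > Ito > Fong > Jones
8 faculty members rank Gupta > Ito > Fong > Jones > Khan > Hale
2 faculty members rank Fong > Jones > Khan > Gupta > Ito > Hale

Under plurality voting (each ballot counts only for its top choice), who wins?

First-place vote totals:
  Ito: 0
  Jones: 0
  Khan: 0
  Fong: 2
  Gupta: 8
  Hale: 1
Gupta has the most first-place votes.

Gupta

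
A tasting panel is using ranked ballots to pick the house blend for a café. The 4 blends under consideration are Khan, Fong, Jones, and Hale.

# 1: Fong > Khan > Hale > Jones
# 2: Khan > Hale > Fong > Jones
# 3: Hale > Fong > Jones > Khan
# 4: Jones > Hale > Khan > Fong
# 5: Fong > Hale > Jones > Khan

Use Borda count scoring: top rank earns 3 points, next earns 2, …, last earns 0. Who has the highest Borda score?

Borda scores:
  Khan: 2 + 3 + 0 + 1 + 0 = 6
  Fong: 3 + 1 + 2 + 0 + 3 = 9
  Jones: 0 + 0 + 1 + 3 + 1 = 5
  Hale: 1 + 2 + 3 + 2 + 2 = 10
Hale has the highest total.

Hale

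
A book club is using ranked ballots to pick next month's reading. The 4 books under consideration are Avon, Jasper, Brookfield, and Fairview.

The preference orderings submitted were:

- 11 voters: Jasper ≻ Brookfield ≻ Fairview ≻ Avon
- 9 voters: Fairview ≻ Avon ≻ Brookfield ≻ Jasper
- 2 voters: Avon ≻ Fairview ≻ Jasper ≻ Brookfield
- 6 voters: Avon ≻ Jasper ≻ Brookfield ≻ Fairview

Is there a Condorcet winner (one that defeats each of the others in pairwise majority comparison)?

No

Head-to-head results (28 voters total):
Avon vs Jasper: Avon wins 17–11.
Avon vs Brookfield: Avon wins 17–11.
Avon vs Fairview: Fairview wins 20–8.
Jasper vs Brookfield: Jasper wins 19–9.
Jasper vs Fairview: Jasper wins 17–11.
Brookfield vs Fairview: Brookfield wins 17–11.
No candidate beats all others: Avon beats Jasper beats Fairview beats Avon, a majority cycle.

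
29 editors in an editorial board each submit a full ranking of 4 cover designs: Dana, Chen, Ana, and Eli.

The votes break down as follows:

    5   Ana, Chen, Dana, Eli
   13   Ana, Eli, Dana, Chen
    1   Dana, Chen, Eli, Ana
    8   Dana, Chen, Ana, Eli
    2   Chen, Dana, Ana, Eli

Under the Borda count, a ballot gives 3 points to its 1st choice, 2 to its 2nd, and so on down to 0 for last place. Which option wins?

Borda scores:
  Dana: 5·1 + 13·1 + 3 + 8·3 + 2·2 = 49
  Chen: 5·2 + 13·0 + 2 + 8·2 + 2·3 = 34
  Ana: 5·3 + 13·3 + 0 + 8·1 + 2·1 = 64
  Eli: 5·0 + 13·2 + 1 + 8·0 + 2·0 = 27
Ana has the highest total.

Ana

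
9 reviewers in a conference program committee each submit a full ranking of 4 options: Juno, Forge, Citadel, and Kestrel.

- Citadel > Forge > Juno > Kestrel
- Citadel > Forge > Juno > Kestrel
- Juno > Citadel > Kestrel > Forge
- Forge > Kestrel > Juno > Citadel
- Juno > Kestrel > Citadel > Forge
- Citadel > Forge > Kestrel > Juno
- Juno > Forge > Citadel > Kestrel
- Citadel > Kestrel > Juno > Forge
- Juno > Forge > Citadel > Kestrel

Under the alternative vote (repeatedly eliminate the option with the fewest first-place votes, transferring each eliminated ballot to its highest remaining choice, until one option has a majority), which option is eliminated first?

Round 1: Juno 4, Citadel 4, Forge 1, Kestrel 0. Kestrel has the fewest and is eliminated.
Round 2: Juno 4, Citadel 4, Forge 1. Forge has the fewest and is eliminated.
Round 3: Juno 5, Citadel 4. Juno has a majority.

Kestrel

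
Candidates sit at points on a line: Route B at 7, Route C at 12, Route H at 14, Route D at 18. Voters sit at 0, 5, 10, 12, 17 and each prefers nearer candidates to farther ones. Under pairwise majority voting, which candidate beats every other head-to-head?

With single-peaked preferences on a line, the Condorcet winner is the candidate closest to the median voter.
The median voter (position 10) is closest to Route C at 12.
Check: Route C vs Route B — voters closer to Route C: 3 of 5.

Route C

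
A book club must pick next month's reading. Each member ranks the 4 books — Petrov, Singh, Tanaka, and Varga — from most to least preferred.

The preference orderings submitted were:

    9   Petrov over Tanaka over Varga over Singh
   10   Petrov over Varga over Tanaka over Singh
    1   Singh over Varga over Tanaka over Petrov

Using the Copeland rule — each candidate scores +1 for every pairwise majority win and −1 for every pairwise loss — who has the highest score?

Pairwise results:
  Petrov vs Singh: Petrov wins 19–1.
  Petrov vs Tanaka: Petrov wins 19–1.
  Petrov vs Varga: Petrov wins 19–1.
  Singh vs Tanaka: Tanaka wins 19–1.
  Singh vs Varga: Varga wins 19–1.
  Tanaka vs Varga: Varga wins 11–9.
Copeland scores (wins − losses):
  Petrov: 3 − 0 = 3
  Singh: 0 − 3 = -3
  Tanaka: 1 − 2 = -1
  Varga: 2 − 1 = 1
Petrov has the best Copeland score.

Petrov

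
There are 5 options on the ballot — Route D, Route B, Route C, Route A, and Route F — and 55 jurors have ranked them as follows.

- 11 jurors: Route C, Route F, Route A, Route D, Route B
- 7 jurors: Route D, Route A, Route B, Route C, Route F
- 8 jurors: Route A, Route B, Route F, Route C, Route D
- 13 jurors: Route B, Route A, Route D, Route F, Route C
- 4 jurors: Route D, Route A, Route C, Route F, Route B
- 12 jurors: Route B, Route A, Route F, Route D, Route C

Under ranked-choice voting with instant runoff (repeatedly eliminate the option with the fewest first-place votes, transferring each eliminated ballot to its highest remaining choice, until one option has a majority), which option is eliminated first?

Route F

Round 1: Route B 25, Route D 11, Route C 11, Route A 8, Route F 0. Route F has the fewest and is eliminated.
Round 2: Route B 25, Route D 11, Route C 11, Route A 8. Route A has the fewest and is eliminated.
Round 3: Route B 33, Route D 11, Route C 11. Route B has a majority.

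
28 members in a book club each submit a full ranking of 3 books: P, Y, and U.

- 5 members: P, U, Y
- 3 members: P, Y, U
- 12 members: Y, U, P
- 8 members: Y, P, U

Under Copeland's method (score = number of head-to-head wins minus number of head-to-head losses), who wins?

Y

Pairwise results:
  P vs Y: Y wins 20–8.
  P vs U: P wins 16–12.
  Y vs U: Y wins 23–5.
Copeland scores (wins − losses):
  P: 1 − 1 = 0
  Y: 2 − 0 = 2
  U: 0 − 2 = -2
Y has the best Copeland score.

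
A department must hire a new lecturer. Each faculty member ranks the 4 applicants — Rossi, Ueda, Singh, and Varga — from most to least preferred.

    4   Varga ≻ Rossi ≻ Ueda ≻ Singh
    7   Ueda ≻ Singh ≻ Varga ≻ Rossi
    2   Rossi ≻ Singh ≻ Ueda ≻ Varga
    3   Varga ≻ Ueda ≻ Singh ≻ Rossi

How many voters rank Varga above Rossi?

Ballots ranking Varga above Rossi: 4+7+3 = 14.
Ballots ranking Rossi above Varga: 2.
So 14 of 16 voters prefer Varga to Rossi.

14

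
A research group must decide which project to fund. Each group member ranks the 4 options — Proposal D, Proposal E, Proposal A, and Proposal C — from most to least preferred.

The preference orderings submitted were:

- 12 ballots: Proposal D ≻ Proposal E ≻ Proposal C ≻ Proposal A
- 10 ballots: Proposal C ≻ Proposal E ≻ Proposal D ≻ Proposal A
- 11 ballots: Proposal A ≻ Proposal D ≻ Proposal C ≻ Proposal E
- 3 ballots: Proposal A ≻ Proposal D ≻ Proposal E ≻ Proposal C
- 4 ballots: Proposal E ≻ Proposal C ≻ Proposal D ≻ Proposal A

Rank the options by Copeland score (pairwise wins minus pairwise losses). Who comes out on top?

Proposal D

Pairwise results:
  Proposal D vs Proposal E: Proposal D wins 26–14.
  Proposal D vs Proposal A: Proposal D wins 26–14.
  Proposal D vs Proposal C: Proposal D wins 26–14.
  Proposal E vs Proposal A: Proposal E wins 26–14.
  Proposal E vs Proposal C: Proposal C wins 21–19.
  Proposal A vs Proposal C: Proposal C wins 26–14.
Copeland scores (wins − losses):
  Proposal D: 3 − 0 = 3
  Proposal E: 1 − 2 = -1
  Proposal A: 0 − 3 = -3
  Proposal C: 2 − 1 = 1
Proposal D has the best Copeland score.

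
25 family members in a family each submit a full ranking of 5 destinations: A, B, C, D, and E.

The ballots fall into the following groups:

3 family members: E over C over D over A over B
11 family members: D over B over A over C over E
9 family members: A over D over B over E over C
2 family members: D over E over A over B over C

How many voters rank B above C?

22

Ballots ranking B above C: 11+9+2 = 22.
Ballots ranking C above B: 3.
So 22 of 25 voters prefer B to C.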